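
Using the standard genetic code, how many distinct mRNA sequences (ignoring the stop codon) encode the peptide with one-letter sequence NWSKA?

96

Asn: 2 codons.
Trp: 1 codon.
Ser: 6 codons.
Lys: 2 codons.
Ala: 4 codons.
2 × 1 × 6 × 2 × 4 = 96.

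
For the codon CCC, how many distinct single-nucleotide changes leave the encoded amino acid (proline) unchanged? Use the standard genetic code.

Position 1: none → 0 synonymous.
Position 2: none → 0 synonymous.
Position 3: CCU, CCA, CCG → 3 synonymous.
Total: 0 + 0 + 3 = 3.

3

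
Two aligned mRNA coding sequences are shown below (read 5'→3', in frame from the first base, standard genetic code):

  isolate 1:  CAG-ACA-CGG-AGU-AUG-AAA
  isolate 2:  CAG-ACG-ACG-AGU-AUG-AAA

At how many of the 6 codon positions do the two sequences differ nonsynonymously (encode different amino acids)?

Codon 1: CAG Gln / CAG Gln — identical.
Codon 2: ACA Thr / ACG Thr — synonymous.
Codon 3: CGG Arg / ACG Thr — nonsynonymous.
Codon 4: AGU Ser / AGU Ser — identical.
Codon 5: AUG Met / AUG Met — identical.
Codon 6: AAA Lys / AAA Lys — identical.
Nonsynonymous differences: 1.

1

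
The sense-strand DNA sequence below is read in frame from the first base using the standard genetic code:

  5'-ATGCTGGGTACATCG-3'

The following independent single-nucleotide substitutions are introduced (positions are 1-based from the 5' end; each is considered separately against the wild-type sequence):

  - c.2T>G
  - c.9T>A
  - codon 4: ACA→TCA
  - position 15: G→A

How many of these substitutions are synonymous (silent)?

2

Codon 1: ATG (Met) → AGG (Arg) — missense.
Codon 3: GGT (Gly) → GGA (Gly) — synonymous.
Codon 4: ACA (Thr) → TCA (Ser) — missense.
Codon 5: TCG (Ser) → TCA (Ser) — synonymous.
Synonymous: 2 of 4.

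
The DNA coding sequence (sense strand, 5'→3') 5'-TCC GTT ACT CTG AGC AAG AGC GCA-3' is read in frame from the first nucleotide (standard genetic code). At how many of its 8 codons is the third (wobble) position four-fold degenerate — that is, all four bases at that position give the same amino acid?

5

Codon 1 TCC (Ser): third position 4-fold.
Codon 2 GTT (Val): third position 4-fold.
Codon 3 ACT (Thr): third position 4-fold.
Codon 4 CTG (Leu): third position 4-fold.
Codon 5 AGC (Ser): third position 2-fold.
Codon 6 AAG (Lys): third position 2-fold.
Codon 7 AGC (Ser): third position 2-fold.
Codon 8 GCA (Ala): third position 4-fold.
Four-fold degenerate third positions: 5.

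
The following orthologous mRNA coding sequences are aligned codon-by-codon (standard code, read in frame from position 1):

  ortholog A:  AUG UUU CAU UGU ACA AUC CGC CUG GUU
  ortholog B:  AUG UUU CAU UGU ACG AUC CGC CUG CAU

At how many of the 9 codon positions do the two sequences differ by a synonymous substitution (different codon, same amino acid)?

1

Codon 1: AUG Met / AUG Met — identical.
Codon 2: UUU Phe / UUU Phe — identical.
Codon 3: CAU His / CAU His — identical.
Codon 4: UGU Cys / UGU Cys — identical.
Codon 5: ACA Thr / ACG Thr — synonymous.
Codon 6: AUC Ile / AUC Ile — identical.
Codon 7: CGC Arg / CGC Arg — identical.
Codon 8: CUG Leu / CUG Leu — identical.
Codon 9: GUU Val / CAU His — nonsynonymous.
Synonymous differences: 1.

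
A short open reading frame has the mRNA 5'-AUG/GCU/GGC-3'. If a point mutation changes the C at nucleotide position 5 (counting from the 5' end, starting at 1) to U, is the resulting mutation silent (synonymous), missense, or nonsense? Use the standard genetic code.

missense

Position 5 falls in codon 2: GCU → Ala.
After the substitution the codon is GUU → Val.
Ala ≠ Val, so this is a missense mutation.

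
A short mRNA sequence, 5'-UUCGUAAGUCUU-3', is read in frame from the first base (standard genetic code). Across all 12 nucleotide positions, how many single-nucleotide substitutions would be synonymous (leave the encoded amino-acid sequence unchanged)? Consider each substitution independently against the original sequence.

Codon 1 (UUC, Phe): 1 synonymous substitution.
Codon 2 (GUA, Val): 3 synonymous substitutions.
Codon 3 (AGU, Ser): 1 synonymous substitution.
Codon 4 (CUU, Leu): 3 synonymous substitutions.
Total: 1 + 3 + 1 + 3 = 8.

8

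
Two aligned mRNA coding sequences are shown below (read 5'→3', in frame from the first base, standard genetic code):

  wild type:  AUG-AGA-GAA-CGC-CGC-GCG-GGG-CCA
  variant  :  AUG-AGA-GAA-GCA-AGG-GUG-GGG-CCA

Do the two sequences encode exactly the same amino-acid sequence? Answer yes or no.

Codon 1: AUG Met / AUG Met — identical.
Codon 2: AGA Arg / AGA Arg — identical.
Codon 3: GAA Glu / GAA Glu — identical.
Codon 4: CGC Arg / GCA Ala — nonsynonymous.
Codon 5: CGC Arg / AGG Arg — synonymous.
Codon 6: GCG Ala / GUG Val — nonsynonymous.
Codon 7: GGG Gly / GGG Gly — identical.
Codon 8: CCA Pro / CCA Pro — identical.
Nonsynonymous differences: 2 → different protein.

no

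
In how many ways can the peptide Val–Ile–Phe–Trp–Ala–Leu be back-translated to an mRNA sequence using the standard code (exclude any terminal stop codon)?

576

Val: 4 codons.
Ile: 3 codons.
Phe: 2 codons.
Trp: 1 codon.
Ala: 4 codons.
Leu: 6 codons.
4 × 3 × 2 × 1 × 4 × 6 = 576.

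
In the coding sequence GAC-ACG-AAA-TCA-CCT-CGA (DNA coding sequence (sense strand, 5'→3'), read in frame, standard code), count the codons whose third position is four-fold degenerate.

4

Codon 1 GAC (Asp): third position 2-fold.
Codon 2 ACG (Thr): third position 4-fold.
Codon 3 AAA (Lys): third position 2-fold.
Codon 4 TCA (Ser): third position 4-fold.
Codon 5 CCT (Pro): third position 4-fold.
Codon 6 CGA (Arg): third position 4-fold.
Four-fold degenerate third positions: 4.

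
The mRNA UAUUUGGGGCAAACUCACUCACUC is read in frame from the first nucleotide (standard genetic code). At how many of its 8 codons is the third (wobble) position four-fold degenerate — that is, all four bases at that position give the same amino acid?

4

Codon 1 UAU (Tyr): third position 2-fold.
Codon 2 UUG (Leu): third position 2-fold.
Codon 3 GGG (Gly): third position 4-fold.
Codon 4 CAA (Gln): third position 2-fold.
Codon 5 ACU (Thr): third position 4-fold.
Codon 6 CAC (His): third position 2-fold.
Codon 7 UCA (Ser): third position 4-fold.
Codon 8 CUC (Leu): third position 4-fold.
Four-fold degenerate third positions: 4.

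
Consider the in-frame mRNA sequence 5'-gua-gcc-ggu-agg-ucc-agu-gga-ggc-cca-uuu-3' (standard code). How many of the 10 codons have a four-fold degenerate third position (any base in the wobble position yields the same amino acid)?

7

Codon 1 GUA (Val): third position 4-fold.
Codon 2 GCC (Ala): third position 4-fold.
Codon 3 GGU (Gly): third position 4-fold.
Codon 4 AGG (Arg): third position 2-fold.
Codon 5 UCC (Ser): third position 4-fold.
Codon 6 AGU (Ser): third position 2-fold.
Codon 7 GGA (Gly): third position 4-fold.
Codon 8 GGC (Gly): third position 4-fold.
Codon 9 CCA (Pro): third position 4-fold.
Codon 10 UUU (Phe): third position 2-fold.
Four-fold degenerate third positions: 7.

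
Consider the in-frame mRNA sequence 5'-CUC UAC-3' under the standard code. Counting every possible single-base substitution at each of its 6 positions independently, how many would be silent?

Codon 1 (CUC, Leu): 3 synonymous substitutions.
Codon 2 (UAC, Tyr): 1 synonymous substitution.
Total: 3 + 1 = 4.

4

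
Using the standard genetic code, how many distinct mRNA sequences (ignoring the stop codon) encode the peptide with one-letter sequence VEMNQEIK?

384

Val: 4 codons.
Glu: 2 codons.
Met: 1 codon.
Asn: 2 codons.
Gln: 2 codons.
Glu: 2 codons.
Ile: 3 codons.
Lys: 2 codons.
4 × 2 × 1 × 2 × 2 × 2 × 3 × 2 = 384.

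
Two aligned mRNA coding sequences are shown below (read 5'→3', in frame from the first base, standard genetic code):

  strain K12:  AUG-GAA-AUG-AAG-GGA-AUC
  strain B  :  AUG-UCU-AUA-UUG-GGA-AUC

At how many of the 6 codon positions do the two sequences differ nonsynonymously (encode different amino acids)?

Codon 1: AUG Met / AUG Met — identical.
Codon 2: GAA Glu / UCU Ser — nonsynonymous.
Codon 3: AUG Met / AUA Ile — nonsynonymous.
Codon 4: AAG Lys / UUG Leu — nonsynonymous.
Codon 5: GGA Gly / GGA Gly — identical.
Codon 6: AUC Ile / AUC Ile — identical.
Nonsynonymous differences: 3.

3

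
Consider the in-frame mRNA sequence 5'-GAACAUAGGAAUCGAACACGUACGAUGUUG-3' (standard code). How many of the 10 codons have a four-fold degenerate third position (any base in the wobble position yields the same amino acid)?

4

Codon 1 GAA (Glu): third position 2-fold.
Codon 2 CAU (His): third position 2-fold.
Codon 3 AGG (Arg): third position 2-fold.
Codon 4 AAU (Asn): third position 2-fold.
Codon 5 CGA (Arg): third position 4-fold.
Codon 6 ACA (Thr): third position 4-fold.
Codon 7 CGU (Arg): third position 4-fold.
Codon 8 ACG (Thr): third position 4-fold.
Codon 9 AUG (Met): third position 1-fold.
Codon 10 UUG (Leu): third position 2-fold.
Four-fold degenerate third positions: 4.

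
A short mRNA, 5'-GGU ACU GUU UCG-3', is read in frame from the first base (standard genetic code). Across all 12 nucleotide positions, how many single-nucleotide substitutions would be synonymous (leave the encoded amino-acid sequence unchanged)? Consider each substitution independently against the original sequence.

Codon 1 (GGU, Gly): 3 synonymous substitutions.
Codon 2 (ACU, Thr): 3 synonymous substitutions.
Codon 3 (GUU, Val): 3 synonymous substitutions.
Codon 4 (UCG, Ser): 3 synonymous substitutions.
Total: 3 + 3 + 3 + 3 = 12.

12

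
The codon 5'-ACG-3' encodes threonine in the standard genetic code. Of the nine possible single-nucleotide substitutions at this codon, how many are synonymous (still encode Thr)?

3

Position 1: none → 0 synonymous.
Position 2: none → 0 synonymous.
Position 3: ACU, ACC, ACA → 3 synonymous.
Total: 0 + 0 + 3 = 3.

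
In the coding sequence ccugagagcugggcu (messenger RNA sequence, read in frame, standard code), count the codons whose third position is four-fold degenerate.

2

Codon 1 CCU (Pro): third position 4-fold.
Codon 2 GAG (Glu): third position 2-fold.
Codon 3 AGC (Ser): third position 2-fold.
Codon 4 UGG (Trp): third position 1-fold.
Codon 5 GCU (Ala): third position 4-fold.
Four-fold degenerate third positions: 2.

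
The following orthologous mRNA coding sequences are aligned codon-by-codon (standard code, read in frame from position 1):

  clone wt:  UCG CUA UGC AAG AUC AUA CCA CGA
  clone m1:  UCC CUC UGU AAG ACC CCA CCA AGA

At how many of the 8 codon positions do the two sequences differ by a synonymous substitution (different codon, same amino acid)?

Codon 1: UCG Ser / UCC Ser — synonymous.
Codon 2: CUA Leu / CUC Leu — synonymous.
Codon 3: UGC Cys / UGU Cys — synonymous.
Codon 4: AAG Lys / AAG Lys — identical.
Codon 5: AUC Ile / ACC Thr — nonsynonymous.
Codon 6: AUA Ile / CCA Pro — nonsynonymous.
Codon 7: CCA Pro / CCA Pro — identical.
Codon 8: CGA Arg / AGA Arg — synonymous.
Synonymous differences: 4.

4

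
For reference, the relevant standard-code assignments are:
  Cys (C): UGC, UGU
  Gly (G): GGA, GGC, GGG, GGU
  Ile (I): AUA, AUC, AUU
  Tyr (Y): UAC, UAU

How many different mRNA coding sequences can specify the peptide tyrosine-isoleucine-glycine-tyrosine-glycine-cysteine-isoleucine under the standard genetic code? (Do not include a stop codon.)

Tyr: 2 codons.
Ile: 3 codons.
Gly: 4 codons.
Tyr: 2 codons.
Gly: 4 codons.
Cys: 2 codons.
Ile: 3 codons.
2 × 3 × 4 × 2 × 4 × 2 × 3 = 1152.

1152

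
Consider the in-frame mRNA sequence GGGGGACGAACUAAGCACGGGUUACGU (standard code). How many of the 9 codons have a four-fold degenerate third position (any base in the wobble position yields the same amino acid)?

6

Codon 1 GGG (Gly): third position 4-fold.
Codon 2 GGA (Gly): third position 4-fold.
Codon 3 CGA (Arg): third position 4-fold.
Codon 4 ACU (Thr): third position 4-fold.
Codon 5 AAG (Lys): third position 2-fold.
Codon 6 CAC (His): third position 2-fold.
Codon 7 GGG (Gly): third position 4-fold.
Codon 8 UUA (Leu): third position 2-fold.
Codon 9 CGU (Arg): third position 4-fold.
Four-fold degenerate third positions: 6.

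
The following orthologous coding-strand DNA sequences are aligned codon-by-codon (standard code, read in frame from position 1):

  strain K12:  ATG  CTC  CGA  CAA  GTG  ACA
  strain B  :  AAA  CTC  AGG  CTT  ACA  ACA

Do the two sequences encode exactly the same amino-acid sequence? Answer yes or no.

Codon 1: ATG Met / AAA Lys — nonsynonymous.
Codon 2: CTC Leu / CTC Leu — identical.
Codon 3: CGA Arg / AGG Arg — synonymous.
Codon 4: CAA Gln / CTT Leu — nonsynonymous.
Codon 5: GTG Val / ACA Thr — nonsynonymous.
Codon 6: ACA Thr / ACA Thr — identical.
Nonsynonymous differences: 3 → different protein.

no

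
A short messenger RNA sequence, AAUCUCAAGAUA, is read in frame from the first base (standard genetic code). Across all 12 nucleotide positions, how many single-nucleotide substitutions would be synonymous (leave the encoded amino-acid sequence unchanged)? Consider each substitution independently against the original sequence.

Codon 1 (AAU, Asn): 1 synonymous substitution.
Codon 2 (CUC, Leu): 3 synonymous substitutions.
Codon 3 (AAG, Lys): 1 synonymous substitution.
Codon 4 (AUA, Ile): 2 synonymous substitutions.
Total: 1 + 3 + 1 + 2 = 7.

7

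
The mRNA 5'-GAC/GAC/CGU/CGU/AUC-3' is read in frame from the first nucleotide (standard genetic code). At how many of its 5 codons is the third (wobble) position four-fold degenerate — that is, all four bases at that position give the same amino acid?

2

Codon 1 GAC (Asp): third position 2-fold.
Codon 2 GAC (Asp): third position 2-fold.
Codon 3 CGU (Arg): third position 4-fold.
Codon 4 CGU (Arg): third position 4-fold.
Codon 5 AUC (Ile): third position 3-fold.
Four-fold degenerate third positions: 2.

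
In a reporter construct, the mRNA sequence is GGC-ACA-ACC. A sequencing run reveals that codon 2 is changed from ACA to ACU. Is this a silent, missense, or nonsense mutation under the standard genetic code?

Position 6 falls in codon 2: ACA → Thr.
After the substitution the codon is ACU → Thr.
Both encode Thr, so the change is synonymous.

silent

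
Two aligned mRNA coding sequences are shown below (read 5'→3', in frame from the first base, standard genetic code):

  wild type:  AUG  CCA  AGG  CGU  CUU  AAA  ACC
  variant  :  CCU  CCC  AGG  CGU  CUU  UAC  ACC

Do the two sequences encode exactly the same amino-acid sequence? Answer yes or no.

Codon 1: AUG Met / CCU Pro — nonsynonymous.
Codon 2: CCA Pro / CCC Pro — synonymous.
Codon 3: AGG Arg / AGG Arg — identical.
Codon 4: CGU Arg / CGU Arg — identical.
Codon 5: CUU Leu / CUU Leu — identical.
Codon 6: AAA Lys / UAC Tyr — nonsynonymous.
Codon 7: ACC Thr / ACC Thr — identical.
Nonsynonymous differences: 2 → different protein.

no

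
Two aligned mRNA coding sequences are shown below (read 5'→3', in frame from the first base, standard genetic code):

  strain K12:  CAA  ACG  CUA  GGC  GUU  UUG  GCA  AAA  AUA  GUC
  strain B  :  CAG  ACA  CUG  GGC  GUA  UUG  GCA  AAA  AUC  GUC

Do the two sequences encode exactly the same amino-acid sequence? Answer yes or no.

yes

Codon 1: CAA Gln / CAG Gln — synonymous.
Codon 2: ACG Thr / ACA Thr — synonymous.
Codon 3: CUA Leu / CUG Leu — synonymous.
Codon 4: GGC Gly / GGC Gly — identical.
Codon 5: GUU Val / GUA Val — synonymous.
Codon 6: UUG Leu / UUG Leu — identical.
Codon 7: GCA Ala / GCA Ala — identical.
Codon 8: AAA Lys / AAA Lys — identical.
Codon 9: AUA Ile / AUC Ile — synonymous.
Codon 10: GUC Val / GUC Val — identical.
Nonsynonymous differences: 0 → same protein.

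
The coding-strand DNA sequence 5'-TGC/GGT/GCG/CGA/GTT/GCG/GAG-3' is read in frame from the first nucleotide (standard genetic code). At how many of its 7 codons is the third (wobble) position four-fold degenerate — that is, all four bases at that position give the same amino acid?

5

Codon 1 TGC (Cys): third position 2-fold.
Codon 2 GGT (Gly): third position 4-fold.
Codon 3 GCG (Ala): third position 4-fold.
Codon 4 CGA (Arg): third position 4-fold.
Codon 5 GTT (Val): third position 4-fold.
Codon 6 GCG (Ala): third position 4-fold.
Codon 7 GAG (Glu): third position 2-fold.
Four-fold degenerate third positions: 5.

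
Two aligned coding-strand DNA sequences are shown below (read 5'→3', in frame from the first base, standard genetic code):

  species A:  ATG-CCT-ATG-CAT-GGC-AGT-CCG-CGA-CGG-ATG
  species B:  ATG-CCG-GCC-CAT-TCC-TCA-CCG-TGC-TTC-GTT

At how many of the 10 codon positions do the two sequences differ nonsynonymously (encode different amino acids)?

5

Codon 1: ATG Met / ATG Met — identical.
Codon 2: CCT Pro / CCG Pro — synonymous.
Codon 3: ATG Met / GCC Ala — nonsynonymous.
Codon 4: CAT His / CAT His — identical.
Codon 5: GGC Gly / TCC Ser — nonsynonymous.
Codon 6: AGT Ser / TCA Ser — synonymous.
Codon 7: CCG Pro / CCG Pro — identical.
Codon 8: CGA Arg / TGC Cys — nonsynonymous.
Codon 9: CGG Arg / TTC Phe — nonsynonymous.
Codon 10: ATG Met / GTT Val — nonsynonymous.
Nonsynonymous differences: 5.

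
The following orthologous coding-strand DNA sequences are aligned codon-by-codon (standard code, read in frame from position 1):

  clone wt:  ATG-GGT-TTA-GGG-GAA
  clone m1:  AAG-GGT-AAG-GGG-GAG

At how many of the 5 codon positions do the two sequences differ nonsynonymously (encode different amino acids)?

2

Codon 1: ATG Met / AAG Lys — nonsynonymous.
Codon 2: GGT Gly / GGT Gly — identical.
Codon 3: TTA Leu / AAG Lys — nonsynonymous.
Codon 4: GGG Gly / GGG Gly — identical.
Codon 5: GAA Glu / GAG Glu — synonymous.
Nonsynonymous differences: 2.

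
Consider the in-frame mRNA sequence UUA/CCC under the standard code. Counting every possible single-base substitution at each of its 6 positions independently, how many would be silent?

Codon 1 (UUA, Leu): 2 synonymous substitutions.
Codon 2 (CCC, Pro): 3 synonymous substitutions.
Total: 2 + 3 = 5.

5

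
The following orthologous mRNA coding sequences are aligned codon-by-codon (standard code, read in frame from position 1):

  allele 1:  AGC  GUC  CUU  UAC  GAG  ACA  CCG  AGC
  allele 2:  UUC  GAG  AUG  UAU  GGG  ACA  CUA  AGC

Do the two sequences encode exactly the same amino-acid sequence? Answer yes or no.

Codon 1: AGC Ser / UUC Phe — nonsynonymous.
Codon 2: GUC Val / GAG Glu — nonsynonymous.
Codon 3: CUU Leu / AUG Met — nonsynonymous.
Codon 4: UAC Tyr / UAU Tyr — synonymous.
Codon 5: GAG Glu / GGG Gly — nonsynonymous.
Codon 6: ACA Thr / ACA Thr — identical.
Codon 7: CCG Pro / CUA Leu — nonsynonymous.
Codon 8: AGC Ser / AGC Ser — identical.
Nonsynonymous differences: 5 → different protein.

no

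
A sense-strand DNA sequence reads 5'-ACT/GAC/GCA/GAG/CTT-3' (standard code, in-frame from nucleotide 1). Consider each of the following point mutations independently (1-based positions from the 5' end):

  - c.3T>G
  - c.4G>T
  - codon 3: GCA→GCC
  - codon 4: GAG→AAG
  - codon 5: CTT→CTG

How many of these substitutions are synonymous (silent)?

3

Codon 1: ACT (Thr) → ACG (Thr) — synonymous.
Codon 2: GAC (Asp) → TAC (Tyr) — missense.
Codon 3: GCA (Ala) → GCC (Ala) — synonymous.
Codon 4: GAG (Glu) → AAG (Lys) — missense.
Codon 5: CTT (Leu) → CTG (Leu) — synonymous.
Synonymous: 3 of 5.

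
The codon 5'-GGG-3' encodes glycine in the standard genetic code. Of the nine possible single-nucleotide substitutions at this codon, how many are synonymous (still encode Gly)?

3

Position 1: none → 0 synonymous.
Position 2: none → 0 synonymous.
Position 3: GGT, GGC, GGA → 3 synonymous.
Total: 0 + 0 + 3 = 3.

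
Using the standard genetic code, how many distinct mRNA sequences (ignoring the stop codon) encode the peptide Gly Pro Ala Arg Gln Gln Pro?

Gly: 4 codons.
Pro: 4 codons.
Ala: 4 codons.
Arg: 6 codons.
Gln: 2 codons.
Gln: 2 codons.
Pro: 4 codons.
4 × 4 × 4 × 6 × 2 × 2 × 4 = 6144.

6144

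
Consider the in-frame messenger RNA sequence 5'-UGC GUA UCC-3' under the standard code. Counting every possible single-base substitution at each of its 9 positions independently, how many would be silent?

7

Codon 1 (UGC, Cys): 1 synonymous substitution.
Codon 2 (GUA, Val): 3 synonymous substitutions.
Codon 3 (UCC, Ser): 3 synonymous substitutions.
Total: 1 + 3 + 3 = 7.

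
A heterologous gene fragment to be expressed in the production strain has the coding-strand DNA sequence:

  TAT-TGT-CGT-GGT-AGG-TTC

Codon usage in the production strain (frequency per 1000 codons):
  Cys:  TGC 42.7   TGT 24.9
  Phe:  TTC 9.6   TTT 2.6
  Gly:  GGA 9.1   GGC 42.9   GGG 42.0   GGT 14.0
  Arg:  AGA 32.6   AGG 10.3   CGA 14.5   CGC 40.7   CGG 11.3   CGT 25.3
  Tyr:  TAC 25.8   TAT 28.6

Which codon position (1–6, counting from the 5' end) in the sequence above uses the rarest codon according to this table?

Codon 1 TAT (Tyr): 28.6 per 1000.
Codon 2 TGT (Cys): 24.9 per 1000.
Codon 3 CGT (Arg): 25.3 per 1000.
Codon 4 GGT (Gly): 14.0 per 1000.
Codon 5 AGG (Arg): 10.3 per 1000.
Codon 6 TTC (Phe): 9.6 per 1000.
Lowest frequency is 9.6 at codon 6.

6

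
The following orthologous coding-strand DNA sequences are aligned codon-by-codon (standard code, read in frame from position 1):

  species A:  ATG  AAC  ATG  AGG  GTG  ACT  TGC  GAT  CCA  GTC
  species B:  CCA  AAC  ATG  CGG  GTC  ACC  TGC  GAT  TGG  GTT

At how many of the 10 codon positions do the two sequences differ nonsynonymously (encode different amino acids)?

Codon 1: ATG Met / CCA Pro — nonsynonymous.
Codon 2: AAC Asn / AAC Asn — identical.
Codon 3: ATG Met / ATG Met — identical.
Codon 4: AGG Arg / CGG Arg — synonymous.
Codon 5: GTG Val / GTC Val — synonymous.
Codon 6: ACT Thr / ACC Thr — synonymous.
Codon 7: TGC Cys / TGC Cys — identical.
Codon 8: GAT Asp / GAT Asp — identical.
Codon 9: CCA Pro / TGG Trp — nonsynonymous.
Codon 10: GTC Val / GTT Val — synonymous.
Nonsynonymous differences: 2.

2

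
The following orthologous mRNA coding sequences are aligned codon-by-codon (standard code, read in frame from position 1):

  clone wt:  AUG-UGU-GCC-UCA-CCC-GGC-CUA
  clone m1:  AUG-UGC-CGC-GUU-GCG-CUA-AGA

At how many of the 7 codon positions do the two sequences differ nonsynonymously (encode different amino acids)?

Codon 1: AUG Met / AUG Met — identical.
Codon 2: UGU Cys / UGC Cys — synonymous.
Codon 3: GCC Ala / CGC Arg — nonsynonymous.
Codon 4: UCA Ser / GUU Val — nonsynonymous.
Codon 5: CCC Pro / GCG Ala — nonsynonymous.
Codon 6: GGC Gly / CUA Leu — nonsynonymous.
Codon 7: CUA Leu / AGA Arg — nonsynonymous.
Nonsynonymous differences: 5.

5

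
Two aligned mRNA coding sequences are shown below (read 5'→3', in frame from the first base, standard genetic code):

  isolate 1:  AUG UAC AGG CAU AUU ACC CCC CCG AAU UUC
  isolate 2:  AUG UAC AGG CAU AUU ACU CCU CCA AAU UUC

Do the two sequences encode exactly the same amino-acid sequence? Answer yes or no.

yes

Codon 1: AUG Met / AUG Met — identical.
Codon 2: UAC Tyr / UAC Tyr — identical.
Codon 3: AGG Arg / AGG Arg — identical.
Codon 4: CAU His / CAU His — identical.
Codon 5: AUU Ile / AUU Ile — identical.
Codon 6: ACC Thr / ACU Thr — synonymous.
Codon 7: CCC Pro / CCU Pro — synonymous.
Codon 8: CCG Pro / CCA Pro — synonymous.
Codon 9: AAU Asn / AAU Asn — identical.
Codon 10: UUC Phe / UUC Phe — identical.
Nonsynonymous differences: 0 → same protein.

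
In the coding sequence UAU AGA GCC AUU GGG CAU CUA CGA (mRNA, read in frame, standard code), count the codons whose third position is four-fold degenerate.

Codon 1 UAU (Tyr): third position 2-fold.
Codon 2 AGA (Arg): third position 2-fold.
Codon 3 GCC (Ala): third position 4-fold.
Codon 4 AUU (Ile): third position 3-fold.
Codon 5 GGG (Gly): third position 4-fold.
Codon 6 CAU (His): third position 2-fold.
Codon 7 CUA (Leu): third position 4-fold.
Codon 8 CGA (Arg): third position 4-fold.
Four-fold degenerate third positions: 4.

4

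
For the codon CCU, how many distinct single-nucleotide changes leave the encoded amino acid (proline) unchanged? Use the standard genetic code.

3

Position 1: none → 0 synonymous.
Position 2: none → 0 synonymous.
Position 3: CCC, CCA, CCG → 3 synonymous.
Total: 0 + 0 + 3 = 3.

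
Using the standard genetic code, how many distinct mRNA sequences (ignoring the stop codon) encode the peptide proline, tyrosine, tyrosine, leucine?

Pro: 4 codons.
Tyr: 2 codons.
Tyr: 2 codons.
Leu: 6 codons.
4 × 2 × 2 × 6 = 96.

96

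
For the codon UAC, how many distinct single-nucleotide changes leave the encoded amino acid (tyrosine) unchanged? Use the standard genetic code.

Position 1: none → 0 synonymous.
Position 2: none → 0 synonymous.
Position 3: UAU → 1 synonymous.
Total: 0 + 0 + 1 = 1.

1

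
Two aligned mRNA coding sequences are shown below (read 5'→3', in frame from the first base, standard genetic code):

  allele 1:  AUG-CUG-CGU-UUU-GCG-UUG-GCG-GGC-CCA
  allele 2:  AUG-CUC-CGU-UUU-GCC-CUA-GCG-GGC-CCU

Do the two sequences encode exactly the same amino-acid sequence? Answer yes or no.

Codon 1: AUG Met / AUG Met — identical.
Codon 2: CUG Leu / CUC Leu — synonymous.
Codon 3: CGU Arg / CGU Arg — identical.
Codon 4: UUU Phe / UUU Phe — identical.
Codon 5: GCG Ala / GCC Ala — synonymous.
Codon 6: UUG Leu / CUA Leu — synonymous.
Codon 7: GCG Ala / GCG Ala — identical.
Codon 8: GGC Gly / GGC Gly — identical.
Codon 9: CCA Pro / CCU Pro — synonymous.
Nonsynonymous differences: 0 → same protein.

yes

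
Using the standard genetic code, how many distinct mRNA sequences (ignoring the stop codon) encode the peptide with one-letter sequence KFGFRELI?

6912

Lys: 2 codons.
Phe: 2 codons.
Gly: 4 codons.
Phe: 2 codons.
Arg: 6 codons.
Glu: 2 codons.
Leu: 6 codons.
Ile: 3 codons.
2 × 2 × 4 × 2 × 6 × 2 × 6 × 3 = 6912.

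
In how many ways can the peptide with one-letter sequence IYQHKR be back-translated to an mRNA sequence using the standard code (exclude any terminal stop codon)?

288

Ile: 3 codons.
Tyr: 2 codons.
Gln: 2 codons.
His: 2 codons.
Lys: 2 codons.
Arg: 6 codons.
3 × 2 × 2 × 2 × 2 × 6 = 288.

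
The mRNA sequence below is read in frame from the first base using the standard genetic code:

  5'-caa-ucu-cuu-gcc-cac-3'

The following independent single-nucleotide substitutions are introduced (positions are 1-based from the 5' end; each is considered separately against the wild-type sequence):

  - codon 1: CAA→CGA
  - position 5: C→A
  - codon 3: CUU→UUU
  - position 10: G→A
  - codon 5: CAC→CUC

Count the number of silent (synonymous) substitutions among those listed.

0

Codon 1: CAA (Gln) → CGA (Arg) — missense.
Codon 2: UCU (Ser) → UAU (Tyr) — missense.
Codon 3: CUU (Leu) → UUU (Phe) — missense.
Codon 4: GCC (Ala) → ACC (Thr) — missense.
Codon 5: CAC (His) → CUC (Leu) — missense.
Synonymous: 0 of 5.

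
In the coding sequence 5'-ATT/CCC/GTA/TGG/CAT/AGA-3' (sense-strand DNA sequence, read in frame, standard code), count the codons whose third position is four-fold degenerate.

2

Codon 1 ATT (Ile): third position 3-fold.
Codon 2 CCC (Pro): third position 4-fold.
Codon 3 GTA (Val): third position 4-fold.
Codon 4 TGG (Trp): third position 1-fold.
Codon 5 CAT (His): third position 2-fold.
Codon 6 AGA (Arg): third position 2-fold.
Four-fold degenerate third positions: 2.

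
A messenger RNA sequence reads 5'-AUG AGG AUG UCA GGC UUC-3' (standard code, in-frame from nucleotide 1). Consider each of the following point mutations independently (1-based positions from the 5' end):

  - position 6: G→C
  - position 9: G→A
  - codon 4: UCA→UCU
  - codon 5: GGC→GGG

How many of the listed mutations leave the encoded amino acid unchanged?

2

Codon 2: AGG (Arg) → AGC (Ser) — missense.
Codon 3: AUG (Met) → AUA (Ile) — missense.
Codon 4: UCA (Ser) → UCU (Ser) — synonymous.
Codon 5: GGC (Gly) → GGG (Gly) — synonymous.
Synonymous: 2 of 4.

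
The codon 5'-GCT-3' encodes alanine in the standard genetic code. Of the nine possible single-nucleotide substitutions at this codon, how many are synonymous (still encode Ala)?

3

Position 1: none → 0 synonymous.
Position 2: none → 0 synonymous.
Position 3: GCC, GCA, GCG → 3 synonymous.
Total: 0 + 0 + 3 = 3.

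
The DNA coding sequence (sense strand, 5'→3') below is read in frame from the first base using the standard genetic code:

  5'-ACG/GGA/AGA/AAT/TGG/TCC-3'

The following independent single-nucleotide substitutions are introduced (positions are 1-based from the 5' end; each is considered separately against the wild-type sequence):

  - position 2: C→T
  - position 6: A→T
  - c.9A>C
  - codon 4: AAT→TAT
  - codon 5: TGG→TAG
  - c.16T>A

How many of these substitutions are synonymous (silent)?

Codon 1: ACG (Thr) → ATG (Met) — missense.
Codon 2: GGA (Gly) → GGT (Gly) — synonymous.
Codon 3: AGA (Arg) → AGC (Ser) — missense.
Codon 4: AAT (Asn) → TAT (Tyr) — missense.
Codon 5: TGG (Trp) → TAG (Stop) — nonsense.
Codon 6: TCC (Ser) → ACC (Thr) — missense.
Synonymous: 1 of 6.

1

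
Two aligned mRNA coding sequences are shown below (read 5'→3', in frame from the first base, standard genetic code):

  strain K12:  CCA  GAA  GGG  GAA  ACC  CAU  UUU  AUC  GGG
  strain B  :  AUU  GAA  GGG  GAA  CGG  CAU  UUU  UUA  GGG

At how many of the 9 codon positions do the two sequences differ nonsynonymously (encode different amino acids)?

3

Codon 1: CCA Pro / AUU Ile — nonsynonymous.
Codon 2: GAA Glu / GAA Glu — identical.
Codon 3: GGG Gly / GGG Gly — identical.
Codon 4: GAA Glu / GAA Glu — identical.
Codon 5: ACC Thr / CGG Arg — nonsynonymous.
Codon 6: CAU His / CAU His — identical.
Codon 7: UUU Phe / UUU Phe — identical.
Codon 8: AUC Ile / UUA Leu — nonsynonymous.
Codon 9: GGG Gly / GGG Gly — identical.
Nonsynonymous differences: 3.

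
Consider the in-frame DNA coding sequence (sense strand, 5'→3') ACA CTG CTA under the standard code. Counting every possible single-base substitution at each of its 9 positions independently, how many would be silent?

Codon 1 (ACA, Thr): 3 synonymous substitutions.
Codon 2 (CTG, Leu): 4 synonymous substitutions.
Codon 3 (CTA, Leu): 4 synonymous substitutions.
Total: 3 + 4 + 4 = 11.

11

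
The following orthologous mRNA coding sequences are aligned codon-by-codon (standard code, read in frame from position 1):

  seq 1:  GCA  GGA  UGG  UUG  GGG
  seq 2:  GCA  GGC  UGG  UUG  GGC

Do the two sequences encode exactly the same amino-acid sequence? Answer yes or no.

yes

Codon 1: GCA Ala / GCA Ala — identical.
Codon 2: GGA Gly / GGC Gly — synonymous.
Codon 3: UGG Trp / UGG Trp — identical.
Codon 4: UUG Leu / UUG Leu — identical.
Codon 5: GGG Gly / GGC Gly — synonymous.
Nonsynonymous differences: 0 → same protein.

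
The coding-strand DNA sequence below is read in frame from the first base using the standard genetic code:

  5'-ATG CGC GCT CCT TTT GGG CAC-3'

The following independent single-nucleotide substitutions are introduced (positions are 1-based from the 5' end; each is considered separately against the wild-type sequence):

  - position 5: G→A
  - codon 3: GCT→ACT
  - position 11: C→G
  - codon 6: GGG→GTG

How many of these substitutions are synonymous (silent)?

Codon 2: CGC (Arg) → CAC (His) — missense.
Codon 3: GCT (Ala) → ACT (Thr) — missense.
Codon 4: CCT (Pro) → CGT (Arg) — missense.
Codon 6: GGG (Gly) → GTG (Val) — missense.
Synonymous: 0 of 4.

0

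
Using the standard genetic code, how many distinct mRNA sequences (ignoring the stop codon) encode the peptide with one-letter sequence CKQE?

16

Cys: 2 codons.
Lys: 2 codons.
Gln: 2 codons.
Glu: 2 codons.
2 × 2 × 2 × 2 = 16.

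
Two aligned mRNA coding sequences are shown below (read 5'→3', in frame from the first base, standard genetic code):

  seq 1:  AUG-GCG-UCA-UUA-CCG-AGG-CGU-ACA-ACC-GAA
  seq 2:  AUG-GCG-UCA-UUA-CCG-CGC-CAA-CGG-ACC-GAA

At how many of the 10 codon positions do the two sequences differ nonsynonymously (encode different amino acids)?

2

Codon 1: AUG Met / AUG Met — identical.
Codon 2: GCG Ala / GCG Ala — identical.
Codon 3: UCA Ser / UCA Ser — identical.
Codon 4: UUA Leu / UUA Leu — identical.
Codon 5: CCG Pro / CCG Pro — identical.
Codon 6: AGG Arg / CGC Arg — synonymous.
Codon 7: CGU Arg / CAA Gln — nonsynonymous.
Codon 8: ACA Thr / CGG Arg — nonsynonymous.
Codon 9: ACC Thr / ACC Thr — identical.
Codon 10: GAA Glu / GAA Glu — identical.
Nonsynonymous differences: 2.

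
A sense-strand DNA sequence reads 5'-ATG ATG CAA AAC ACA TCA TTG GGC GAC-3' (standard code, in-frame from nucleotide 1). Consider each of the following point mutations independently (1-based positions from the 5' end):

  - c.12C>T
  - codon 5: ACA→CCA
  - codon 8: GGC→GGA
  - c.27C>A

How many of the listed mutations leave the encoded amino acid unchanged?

2

Codon 4: AAC (Asn) → AAT (Asn) — synonymous.
Codon 5: ACA (Thr) → CCA (Pro) — missense.
Codon 8: GGC (Gly) → GGA (Gly) — synonymous.
Codon 9: GAC (Asp) → GAA (Glu) — missense.
Synonymous: 2 of 4.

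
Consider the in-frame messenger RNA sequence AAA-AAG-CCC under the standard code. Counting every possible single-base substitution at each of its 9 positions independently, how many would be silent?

Codon 1 (AAA, Lys): 1 synonymous substitution.
Codon 2 (AAG, Lys): 1 synonymous substitution.
Codon 3 (CCC, Pro): 3 synonymous substitutions.
Total: 1 + 1 + 3 = 5.

5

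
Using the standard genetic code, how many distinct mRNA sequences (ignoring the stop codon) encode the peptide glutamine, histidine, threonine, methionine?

Gln: 2 codons.
His: 2 codons.
Thr: 4 codons.
Met: 1 codon.
2 × 2 × 4 × 1 = 16.

16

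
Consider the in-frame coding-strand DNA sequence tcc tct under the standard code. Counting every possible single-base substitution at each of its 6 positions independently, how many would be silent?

6

Codon 1 (TCC, Ser): 3 synonymous substitutions.
Codon 2 (TCT, Ser): 3 synonymous substitutions.
Total: 3 + 3 = 6.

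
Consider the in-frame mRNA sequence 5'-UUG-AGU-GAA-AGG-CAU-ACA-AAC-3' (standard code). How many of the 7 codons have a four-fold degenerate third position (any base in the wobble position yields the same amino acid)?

Codon 1 UUG (Leu): third position 2-fold.
Codon 2 AGU (Ser): third position 2-fold.
Codon 3 GAA (Glu): third position 2-fold.
Codon 4 AGG (Arg): third position 2-fold.
Codon 5 CAU (His): third position 2-fold.
Codon 6 ACA (Thr): third position 4-fold.
Codon 7 AAC (Asn): third position 2-fold.
Four-fold degenerate third positions: 1.

1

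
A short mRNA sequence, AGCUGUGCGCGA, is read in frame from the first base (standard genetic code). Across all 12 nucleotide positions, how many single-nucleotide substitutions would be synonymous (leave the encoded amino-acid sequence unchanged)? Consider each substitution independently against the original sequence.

Codon 1 (AGC, Ser): 1 synonymous substitution.
Codon 2 (UGU, Cys): 1 synonymous substitution.
Codon 3 (GCG, Ala): 3 synonymous substitutions.
Codon 4 (CGA, Arg): 4 synonymous substitutions.
Total: 1 + 1 + 3 + 4 = 9.

9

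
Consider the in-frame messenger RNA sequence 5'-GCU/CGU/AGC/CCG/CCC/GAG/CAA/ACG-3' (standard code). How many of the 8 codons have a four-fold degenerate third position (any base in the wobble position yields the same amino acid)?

5

Codon 1 GCU (Ala): third position 4-fold.
Codon 2 CGU (Arg): third position 4-fold.
Codon 3 AGC (Ser): third position 2-fold.
Codon 4 CCG (Pro): third position 4-fold.
Codon 5 CCC (Pro): third position 4-fold.
Codon 6 GAG (Glu): third position 2-fold.
Codon 7 CAA (Gln): third position 2-fold.
Codon 8 ACG (Thr): third position 4-fold.
Four-fold degenerate third positions: 5.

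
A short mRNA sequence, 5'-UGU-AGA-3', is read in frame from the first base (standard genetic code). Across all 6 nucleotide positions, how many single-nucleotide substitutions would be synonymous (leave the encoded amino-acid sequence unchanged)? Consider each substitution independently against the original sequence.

Codon 1 (UGU, Cys): 1 synonymous substitution.
Codon 2 (AGA, Arg): 2 synonymous substitutions.
Total: 1 + 2 = 3.

3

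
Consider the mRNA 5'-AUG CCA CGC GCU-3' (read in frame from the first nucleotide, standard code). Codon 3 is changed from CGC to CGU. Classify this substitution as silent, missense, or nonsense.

Position 9 falls in codon 3: CGC → Arg.
After the substitution the codon is CGU → Arg.
Both encode Arg, so the change is synonymous.

silent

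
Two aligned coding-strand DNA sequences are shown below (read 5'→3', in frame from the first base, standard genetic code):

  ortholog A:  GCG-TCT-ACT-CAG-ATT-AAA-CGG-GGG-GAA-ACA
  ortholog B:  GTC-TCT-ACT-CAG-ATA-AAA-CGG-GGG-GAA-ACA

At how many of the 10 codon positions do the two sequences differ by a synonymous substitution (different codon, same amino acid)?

Codon 1: GCG Ala / GTC Val — nonsynonymous.
Codon 2: TCT Ser / TCT Ser — identical.
Codon 3: ACT Thr / ACT Thr — identical.
Codon 4: CAG Gln / CAG Gln — identical.
Codon 5: ATT Ile / ATA Ile — synonymous.
Codon 6: AAA Lys / AAA Lys — identical.
Codon 7: CGG Arg / CGG Arg — identical.
Codon 8: GGG Gly / GGG Gly — identical.
Codon 9: GAA Glu / GAA Glu — identical.
Codon 10: ACA Thr / ACA Thr — identical.
Synonymous differences: 1.

1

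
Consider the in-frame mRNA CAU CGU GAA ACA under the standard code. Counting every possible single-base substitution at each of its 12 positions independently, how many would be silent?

Codon 1 (CAU, His): 1 synonymous substitution.
Codon 2 (CGU, Arg): 3 synonymous substitutions.
Codon 3 (GAA, Glu): 1 synonymous substitution.
Codon 4 (ACA, Thr): 3 synonymous substitutions.
Total: 1 + 3 + 1 + 3 = 8.

8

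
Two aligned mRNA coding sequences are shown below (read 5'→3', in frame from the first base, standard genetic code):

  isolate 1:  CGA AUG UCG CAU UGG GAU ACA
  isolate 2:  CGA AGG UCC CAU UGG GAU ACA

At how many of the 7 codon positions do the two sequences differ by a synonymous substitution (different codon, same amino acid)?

Codon 1: CGA Arg / CGA Arg — identical.
Codon 2: AUG Met / AGG Arg — nonsynonymous.
Codon 3: UCG Ser / UCC Ser — synonymous.
Codon 4: CAU His / CAU His — identical.
Codon 5: UGG Trp / UGG Trp — identical.
Codon 6: GAU Asp / GAU Asp — identical.
Codon 7: ACA Thr / ACA Thr — identical.
Synonymous differences: 1.

1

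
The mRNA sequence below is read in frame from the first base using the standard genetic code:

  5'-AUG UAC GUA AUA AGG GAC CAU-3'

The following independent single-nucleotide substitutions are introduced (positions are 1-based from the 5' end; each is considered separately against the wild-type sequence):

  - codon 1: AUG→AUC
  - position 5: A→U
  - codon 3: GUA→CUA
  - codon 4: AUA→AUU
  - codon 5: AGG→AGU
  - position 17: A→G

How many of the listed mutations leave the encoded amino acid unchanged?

Codon 1: AUG (Met) → AUC (Ile) — missense.
Codon 2: UAC (Tyr) → UUC (Phe) — missense.
Codon 3: GUA (Val) → CUA (Leu) — missense.
Codon 4: AUA (Ile) → AUU (Ile) — synonymous.
Codon 5: AGG (Arg) → AGU (Ser) — missense.
Codon 6: GAC (Asp) → GGC (Gly) — missense.
Synonymous: 1 of 6.

1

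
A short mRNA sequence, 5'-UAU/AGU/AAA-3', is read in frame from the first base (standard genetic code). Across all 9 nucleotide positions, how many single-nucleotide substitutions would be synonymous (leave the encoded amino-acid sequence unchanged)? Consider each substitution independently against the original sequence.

Codon 1 (UAU, Tyr): 1 synonymous substitution.
Codon 2 (AGU, Ser): 1 synonymous substitution.
Codon 3 (AAA, Lys): 1 synonymous substitution.
Total: 1 + 1 + 1 = 3.

3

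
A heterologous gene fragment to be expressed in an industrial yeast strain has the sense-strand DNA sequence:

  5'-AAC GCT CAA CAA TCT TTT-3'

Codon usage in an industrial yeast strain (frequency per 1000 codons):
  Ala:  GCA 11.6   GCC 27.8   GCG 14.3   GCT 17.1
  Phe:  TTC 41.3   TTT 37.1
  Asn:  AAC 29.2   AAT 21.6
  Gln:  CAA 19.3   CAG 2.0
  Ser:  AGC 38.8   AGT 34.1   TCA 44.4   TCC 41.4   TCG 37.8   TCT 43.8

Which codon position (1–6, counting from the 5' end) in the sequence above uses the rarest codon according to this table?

2

Codon 1 AAC (Asn): 29.2 per 1000.
Codon 2 GCT (Ala): 17.1 per 1000.
Codon 3 CAA (Gln): 19.3 per 1000.
Codon 4 CAA (Gln): 19.3 per 1000.
Codon 5 TCT (Ser): 43.8 per 1000.
Codon 6 TTT (Phe): 37.1 per 1000.
Lowest frequency is 17.1 at codon 2.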